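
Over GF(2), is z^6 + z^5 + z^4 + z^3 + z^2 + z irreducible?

No

Write h(z) = z^6 + z^5 + z^4 + z^3 + z^2 + z.
Check for roots in GF(2): h(0) = 0 → root; h(1) = 0 → root.
h(0) = 0, so (z) divides h(z); h is reducible.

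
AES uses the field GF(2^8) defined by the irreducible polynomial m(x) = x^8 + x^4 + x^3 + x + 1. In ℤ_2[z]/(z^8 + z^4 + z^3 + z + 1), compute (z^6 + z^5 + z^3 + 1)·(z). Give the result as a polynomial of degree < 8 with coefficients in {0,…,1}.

Multiply in ℤ_2[z]: (z^6 + z^5 + z^3 + 1)·(z) = z^7 + z^6 + z^4 + z.
Reduced: z^7 + z^6 + z^4 + z.

z^7 + z^6 + z^4 + z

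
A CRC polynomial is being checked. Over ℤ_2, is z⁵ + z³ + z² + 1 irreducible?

Write g(z) = z⁵ + z³ + z² + 1.
Check for roots in ℤ_2: g(0) = 1; g(1) = 0 → root.
g(1) = 0, so (z − 1) divides g(z); g is reducible.

No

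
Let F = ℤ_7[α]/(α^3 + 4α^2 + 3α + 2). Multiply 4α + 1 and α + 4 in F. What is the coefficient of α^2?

4

Multiply in ℤ_7[α]: (4α + 1)·(α + 4) = 4α^2 + 3α + 4.
Reduced: 4α^2 + 3α + 4.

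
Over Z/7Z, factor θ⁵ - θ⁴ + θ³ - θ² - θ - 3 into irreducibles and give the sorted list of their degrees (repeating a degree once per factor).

5

Write f(θ) = θ⁵ - θ⁴ + θ³ - θ² - θ - 3.
Complete factorization: f(θ) = (θ⁵ - θ⁴ + θ³ - θ² - θ - 3).
Factor degrees with multiplicity: 5 = 5.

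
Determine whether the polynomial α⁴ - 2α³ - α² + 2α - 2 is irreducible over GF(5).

Write h(α) = α⁴ - 2α³ - α² + 2α - 2.
Check for roots in GF(5): h(0) = 3; h(1) = 3; h(2) = 3; h(3) = 2; h(4) = 3.
No roots, so no linear factors.
Degree-2 irreducible divisors: test the 10 monic irreducibles of degree 2 over GF(5).
None of them divide h (all give nonzero remainder).
No irreducible factor of degree ≤ 2 exists, so h is irreducible over GF(5).

Yes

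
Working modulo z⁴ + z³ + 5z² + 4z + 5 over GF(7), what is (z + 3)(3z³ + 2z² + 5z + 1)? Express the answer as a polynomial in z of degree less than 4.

Multiply in GF(7)[z]: (z + 3)·(3z³ + 2z² + 5z + 1) = 3z⁴ + 4z³ + 4z² + 2z + 3.
Reduce using z⁴ ≡ 6z³ + 2z² + 3z + 2 (mod z⁴ + z³ + 5z² + 4z + 5).
Reduced: z³ + 3z² + 4z + 2.

z^3 + 3z^2 + 4z + 2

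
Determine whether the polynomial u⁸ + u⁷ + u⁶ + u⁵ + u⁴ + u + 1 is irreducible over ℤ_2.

Yes

Write g(u) = u⁸ + u⁷ + u⁶ + u⁵ + u⁴ + u + 1.
Check for roots in ℤ_2: g(0) = 1; g(1) = 1.
No roots, so no linear factors.
Monic irreducibles of degree 2 over GF(2): u² + u + 1.
None of them divide g (all give nonzero remainder).
Monic irreducibles of degree 3 over GF(2): u³ + u + 1, u³ + u² + 1.
None of them divide g (all give nonzero remainder).
Monic irreducibles of degree 4 over GF(2): u⁴ + u + 1, u⁴ + u³ + 1, u⁴ + u³ + u² + u + 1.
None of them divide g (all give nonzero remainder).
No irreducible factor of degree ≤ 4 exists, so g is irreducible over GF(2).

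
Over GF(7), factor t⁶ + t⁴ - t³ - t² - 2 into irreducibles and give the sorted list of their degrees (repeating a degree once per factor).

1, 1, 4

Write f(t) = t⁶ + t⁴ - t³ - t² - 2.
Linear factors from roots: (t + 3), (t + 1).
Complete factorization: f(t) = (t + 1)·(t + 3)·(t⁴ + 3t³ - 3t - 3).
Factor degrees with multiplicity: 1 + 1 + 4 = 6.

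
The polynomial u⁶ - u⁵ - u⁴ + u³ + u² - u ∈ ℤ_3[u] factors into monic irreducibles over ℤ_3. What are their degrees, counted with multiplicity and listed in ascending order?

Write g(u) = u⁶ - u⁵ - u⁴ + u³ + u² - u.
Roots in ℤ_3: g(0) = 0 → root; g(1) = 0 → root; g(2) = 2.
Linear factors from roots: (u), (u - 1).
Complete factorization: g(u) = (u)·(u - 1)·(u² + 1)^2.
Factor degrees with multiplicity: 1 + 1 + 2 + 2 = 6.

1, 1, 2, 2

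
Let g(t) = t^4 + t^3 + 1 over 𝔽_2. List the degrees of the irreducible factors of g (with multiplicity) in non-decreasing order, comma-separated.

4

Roots in 𝔽_2: g(0) = 1; g(1) = 1.
Complete factorization: g(t) = (t^4 + t^3 + 1).
Factor degrees with multiplicity: 4 = 4.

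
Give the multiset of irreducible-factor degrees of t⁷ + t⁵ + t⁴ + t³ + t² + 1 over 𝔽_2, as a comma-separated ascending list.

1, 2, 2, 2

Write f(t) = t⁷ + t⁵ + t⁴ + t³ + t² + 1.
Roots in 𝔽_2: f(0) = 1; f(1) = 0 → root.
Linear factors from roots: (t + 1).
Complete factorization: f(t) = (t + 1)·(t² + t + 1)^3.
Factor degrees with multiplicity: 1 + 2 + 2 + 2 = 7.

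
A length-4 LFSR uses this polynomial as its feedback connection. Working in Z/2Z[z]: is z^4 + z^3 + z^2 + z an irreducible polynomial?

Write P(z) = z^4 + z^3 + z^2 + z.
Check for roots in Z/2Z: P(0) = 0 → root; P(1) = 0 → root.
P(0) = 0, so (z) divides P(z); P is reducible.

No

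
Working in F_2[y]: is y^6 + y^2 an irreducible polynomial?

No

Write h(y) = y^6 + y^2.
Check for roots in F_2: h(0) = 0 → root; h(1) = 0 → root.
h(0) = 0, so (y) divides h(y); h is reducible.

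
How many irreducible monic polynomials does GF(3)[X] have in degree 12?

44220

The number of monic irreducibles of degree 12 over GF(3) is (1/12)·Σ_{d∣12} μ(12/d) 3^d.
Divisors of 12: 1, 2, 3, 4, 6, 12; μ(12/d) for each: 0, 1, 0, -1, -1, 1.
Σ = 3^2 − 3^4 − 3^6 + 3^12 = 530640.
N = 530640/12 = 44220.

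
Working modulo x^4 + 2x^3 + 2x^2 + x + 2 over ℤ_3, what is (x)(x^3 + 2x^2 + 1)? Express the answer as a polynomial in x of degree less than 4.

Multiply in ℤ_3[x]: (x)·(x^3 + 2x^2 + 1) = x^4 + 2x^3 + x.
Reduce using x^4 ≡ x^3 + x^2 + 2x + 1 (mod x^4 + 2x^3 + 2x^2 + x + 2).
Reduced: x^2 + 1.

x^2 + 1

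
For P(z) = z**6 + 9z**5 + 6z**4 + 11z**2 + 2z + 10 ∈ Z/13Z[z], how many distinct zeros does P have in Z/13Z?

4

Evaluate at each of the 13 elements of Z/13Z:
P(0) = 10; P(1) = 0 → root; P(2) = 12; P(3) = 7; P(4) = 1; P(5) = 7; P(6) = 8; P(7) = 0 → root; P(8) = 1; P(9) = 0 → root; P(10) = 2; P(11) = 0 → root; P(12) = 4.
Roots: {1, 7, 9, 11}.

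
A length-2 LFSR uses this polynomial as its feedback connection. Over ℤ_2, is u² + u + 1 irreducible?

Yes

Write P(u) = u² + u + 1.
Check for roots in ℤ_2: P(0) = 1; P(1) = 1.
No roots. A degree-2 polynomial over a field with no linear factor is irreducible.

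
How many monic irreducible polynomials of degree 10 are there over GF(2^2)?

104754

x^(4^10) − x is the product of all monic irreducibles of degree dividing 10; Möbius inversion gives N = (1/10) Σ μ(10/d)·4^d.
Divisors of 10: 1, 2, 5, 10; μ(10/d) for each: 1, -1, -1, 1.
Σ = 4^1 − 4^2 − 4^5 + 4^10 = 1047540.
N = 1047540/10 = 104754.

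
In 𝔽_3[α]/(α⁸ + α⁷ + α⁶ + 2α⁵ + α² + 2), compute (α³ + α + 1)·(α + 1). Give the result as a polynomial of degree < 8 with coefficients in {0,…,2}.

α^4 + α^3 + α^2 + 2α + 1

Multiply in 𝔽_3[α]: (α³ + α + 1)·(α + 1) = α⁴ + α³ + α² + 2α + 1.
Reduced: α⁴ + α³ + α² + 2α + 1.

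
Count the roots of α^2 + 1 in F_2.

1

Write f(α) = α^2 + 1.
Evaluate at each of the 2 elements of F_2:
f(0) = 1; f(1) = 0 → root.
Roots: {1}.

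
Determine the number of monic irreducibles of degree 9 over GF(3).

2184

x^(3^9) − x is the product of all monic irreducibles of degree dividing 9; Möbius inversion gives N = (1/9) Σ μ(9/d)·3^d.
Divisors of 9: 1, 3, 9; μ(9/d) for each: 0, -1, 1.
Σ = − 3^3 + 3^9 = 19656.
N = 19656/9 = 2184.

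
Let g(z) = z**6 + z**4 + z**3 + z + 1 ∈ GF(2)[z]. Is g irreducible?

Yes

Check for roots in GF(2): g(0) = 1; g(1) = 1.
No roots, so no linear factors.
Monic irreducibles of degree 2 over GF(2): z**2 + z + 1.
None of them divide g (all give nonzero remainder).
Monic irreducibles of degree 3 over GF(2): z**3 + z + 1, z**3 + z**2 + 1.
None of them divide g (all give nonzero remainder).
No irreducible factor of degree ≤ 3 exists, so g is irreducible over GF(2).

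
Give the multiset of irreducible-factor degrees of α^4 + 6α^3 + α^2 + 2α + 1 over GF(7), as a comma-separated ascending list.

Write h(α) = α^4 + 6α^3 + α^2 + 2α + 1.
Linear factors from roots: (α + 4), (α + 3).
Complete factorization: h(α) = (α + 3)·(α + 4)·(α^2 + 6α + 3).
Factor degrees with multiplicity: 1 + 1 + 2 = 4.

1, 1, 2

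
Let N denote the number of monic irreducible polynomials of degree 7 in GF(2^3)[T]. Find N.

299592

By the necklace-counting formula, N_8(7) = (1/7) Σ_{d|7} μ(7/d)·8^d.
Divisors of 7: 1, 7; μ(7/d) for each: -1, 1.
Σ = − 8^1 + 8^7 = 2097144.
N = 2097144/7 = 299592.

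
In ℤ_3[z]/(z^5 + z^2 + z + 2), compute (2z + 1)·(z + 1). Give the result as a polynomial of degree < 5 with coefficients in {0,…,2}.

Multiply in ℤ_3[z]: (2z + 1)·(z + 1) = 2z^2 + 1.
Reduced: 2z^2 + 1.

2z^2 + 1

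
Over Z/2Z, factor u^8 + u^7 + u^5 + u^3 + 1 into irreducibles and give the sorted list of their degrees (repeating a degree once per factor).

Write f(u) = u^8 + u^7 + u^5 + u^3 + 1.
Roots in Z/2Z: f(0) = 1; f(1) = 1.
Complete factorization: f(u) = (u^8 + u^7 + u^5 + u^3 + 1).
Factor degrees with multiplicity: 8 = 8.

8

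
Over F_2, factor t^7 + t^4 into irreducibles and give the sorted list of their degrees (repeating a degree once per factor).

Write g(t) = t^7 + t^4.
Roots in F_2: g(0) = 0 → root; g(1) = 0 → root.
Linear factors from roots: (t), (t + 1).
Complete factorization: g(t) = (t + 1)·(t)^4·(t^2 + t + 1).
Factor degrees with multiplicity: 1 + 1 + 1 + 1 + 1 + 2 = 7.

1, 1, 1, 1, 1, 2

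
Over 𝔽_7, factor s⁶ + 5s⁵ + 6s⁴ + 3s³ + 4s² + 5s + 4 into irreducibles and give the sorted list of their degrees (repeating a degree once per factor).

1, 1, 1, 1, 2

Write h(s) = s⁶ + 5s⁵ + 6s⁴ + 3s³ + 4s² + 5s + 4.
Linear factors from roots: (s + 6), (s + 3), (s + 2).
Complete factorization: h(s) = (s + 2)·(s + 3)·(s + 6)^2·(s² + 2s + 3).
Factor degrees with multiplicity: 1 + 1 + 1 + 1 + 2 = 6.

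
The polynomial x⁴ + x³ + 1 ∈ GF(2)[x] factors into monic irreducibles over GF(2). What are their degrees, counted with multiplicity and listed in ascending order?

4

Write g(x) = x⁴ + x³ + 1.
Roots in GF(2): g(0) = 1; g(1) = 1.
Complete factorization: g(x) = (x⁴ + x³ + 1).
Factor degrees with multiplicity: 4 = 4.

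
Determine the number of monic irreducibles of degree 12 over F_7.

By the necklace-counting formula, N_7(12) = (1/12) Σ_{d|12} μ(12/d)·7^d.
Divisors of 12: 1, 2, 3, 4, 6, 12; μ(12/d) for each: 0, 1, 0, -1, -1, 1.
Σ = 7^2 − 7^4 − 7^6 + 7^12 = 13841167200.
N = 13841167200/12 = 1153430600.

1153430600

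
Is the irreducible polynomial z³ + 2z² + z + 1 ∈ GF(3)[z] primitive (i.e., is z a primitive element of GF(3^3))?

Yes

Write f(z) = z³ + 2z² + z + 1.
|GF(3^3)^×| = 3^3 − 1 = 26. Prime factorization: 26 = 2·13.
f is primitive ⇔ z has order 26 in GF(3)[z]/(f), i.e. z^(26/q) ≠ 1 for each prime q | 26.
z^(13) mod f = 2.
z^(2) mod f = z².
None equal 1, so z has full order 26; f is primitive.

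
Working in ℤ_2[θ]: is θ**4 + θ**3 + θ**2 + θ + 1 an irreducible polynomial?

Yes

Write g(θ) = θ**4 + θ**3 + θ**2 + θ + 1.
Check for roots in ℤ_2: g(0) = 1; g(1) = 1.
No roots, so no linear factors.
Monic irreducibles of degree 2 over GF(2): θ**2 + θ + 1.
None of them divide g (all give nonzero remainder).
No irreducible factor of degree ≤ 2 exists, so g is irreducible over GF(2).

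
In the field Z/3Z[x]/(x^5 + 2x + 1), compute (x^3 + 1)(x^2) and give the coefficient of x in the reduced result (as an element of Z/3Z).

1

Multiply in Z/3Z[x]: (x^3 + 1)·(x^2) = x^5 + x^2.
Reduce using x^5 ≡ x + 2 (mod x^5 + 2x + 1).
Reduced: x^2 + x + 2.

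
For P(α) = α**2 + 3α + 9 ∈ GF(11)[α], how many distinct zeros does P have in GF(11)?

Evaluate at each of the 11 elements of GF(11):
P(0) = 9; P(1) = 2; P(2) = 8; P(3) = 5; P(4) = 4; P(5) = 5; P(6) = 8; P(7) = 2; P(8) = 9; P(9) = 7; P(10) = 7.
No element is a root.

0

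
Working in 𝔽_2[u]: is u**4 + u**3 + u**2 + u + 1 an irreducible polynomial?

Yes

Write f(u) = u**4 + u**3 + u**2 + u + 1.
Check for roots in 𝔽_2: f(0) = 1; f(1) = 1.
No roots, so no linear factors.
Monic irreducibles of degree 2 over GF(2): u**2 + u + 1.
None of them divide f (all give nonzero remainder).
No irreducible factor of degree ≤ 2 exists, so f is irreducible over GF(2).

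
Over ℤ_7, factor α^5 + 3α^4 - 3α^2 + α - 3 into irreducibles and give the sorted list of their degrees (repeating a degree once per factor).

5

Write h(α) = α^5 + 3α^4 - 3α^2 + α - 3.
Complete factorization: h(α) = (α^5 + 3α^4 - 3α^2 + α - 3).
Factor degrees with multiplicity: 5 = 5.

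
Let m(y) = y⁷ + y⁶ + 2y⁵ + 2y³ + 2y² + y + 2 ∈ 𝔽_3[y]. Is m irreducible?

Check for roots in 𝔽_3: m(0) = 2; m(1) = 2; m(2) = 2.
No roots, so no linear factors.
Monic irreducibles of degree 2 over GF(3): y² + 1, y² + y + 2, y² + 2y + 2.
None of them divide m (all give nonzero remainder).
Degree-3 irreducible divisors: test the 8 monic irreducibles of degree 3 over GF(3).
None of them divide m (all give nonzero remainder).
No irreducible factor of degree ≤ 3 exists, so m is irreducible over GF(3).

Yes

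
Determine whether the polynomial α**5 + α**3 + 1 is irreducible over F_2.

Write P(α) = α**5 + α**3 + 1.
Check for roots in F_2: P(0) = 1; P(1) = 1.
No roots, so no linear factors.
Monic irreducibles of degree 2 over GF(2): α**2 + α + 1.
None of them divide P (all give nonzero remainder).
No irreducible factor of degree ≤ 2 exists, so P is irreducible over GF(2).

Yes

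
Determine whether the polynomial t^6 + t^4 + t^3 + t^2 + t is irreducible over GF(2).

No

Write m(t) = t^6 + t^4 + t^3 + t^2 + t.
Check for roots in GF(2): m(0) = 0 → root; m(1) = 1.
m(0) = 0, so (t) divides m(t); m is reducible.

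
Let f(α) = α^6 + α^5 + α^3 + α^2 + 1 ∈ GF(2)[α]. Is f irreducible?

Yes

Check for roots in GF(2): f(0) = 1; f(1) = 1.
No roots, so no linear factors.
Monic irreducibles of degree 2 over GF(2): α^2 + α + 1.
None of them divide f (all give nonzero remainder).
Monic irreducibles of degree 3 over GF(2): α^3 + α + 1, α^3 + α^2 + 1.
None of them divide f (all give nonzero remainder).
No irreducible factor of degree ≤ 3 exists, so f is irreducible over GF(2).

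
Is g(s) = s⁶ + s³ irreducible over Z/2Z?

Check for roots in Z/2Z: g(0) = 0 → root; g(1) = 0 → root.
g(0) = 0, so (s) divides g(s); g is reducible.

No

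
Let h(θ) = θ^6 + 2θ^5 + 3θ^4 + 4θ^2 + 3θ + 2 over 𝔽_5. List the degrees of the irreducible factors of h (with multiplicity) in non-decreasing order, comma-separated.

Roots in 𝔽_5: h(0) = 2; h(1) = 0 → root; h(2) = 0 → root; h(3) = 0 → root; h(4) = 0 → root.
Linear factors from roots: (θ + 4), (θ + 3), (θ + 2), (θ + 1).
Complete factorization: h(θ) = (θ + 1)·(θ + 2)·(θ + 3)·(θ + 4)·(θ^2 + 2θ + 3).
Factor degrees with multiplicity: 1 + 1 + 1 + 1 + 2 = 6.

1, 1, 1, 1, 2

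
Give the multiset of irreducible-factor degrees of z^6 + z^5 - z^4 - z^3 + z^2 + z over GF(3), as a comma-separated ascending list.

1, 1, 2, 2

Write f(z) = z^6 + z^5 - z^4 - z^3 + z^2 + z.
Roots in GF(3): f(0) = 0 → root; f(1) = 2; f(2) = 0 → root.
Linear factors from roots: (z), (z + 1).
Complete factorization: f(z) = (z)·(z + 1)·(z^2 + 1)^2.
Factor degrees with multiplicity: 1 + 1 + 2 + 2 = 6.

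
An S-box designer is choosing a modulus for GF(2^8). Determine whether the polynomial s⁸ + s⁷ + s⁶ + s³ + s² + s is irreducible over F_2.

No

Write g(s) = s⁸ + s⁷ + s⁶ + s³ + s² + s.
Check for roots in F_2: g(0) = 0 → root; g(1) = 0 → root.
g(0) = 0, so (s) divides g(s); g is reducible.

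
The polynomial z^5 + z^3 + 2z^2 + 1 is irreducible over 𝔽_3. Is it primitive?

Write f(z) = z^5 + z^3 + 2z^2 + 1.
|GF(3^5)^×| = 3^5 − 1 = 242. Prime factorization: 242 = 2·11^2.
f is primitive ⇔ z has order 242 in GF(3)[z]/(f), i.e. z^(242/q) ≠ 1 for each prime q | 242.
z^(121) mod f = 2.
z^(22) mod f = z^4 + 2z^2 + z + 2.
None equal 1, so z has full order 242; f is primitive.

Yes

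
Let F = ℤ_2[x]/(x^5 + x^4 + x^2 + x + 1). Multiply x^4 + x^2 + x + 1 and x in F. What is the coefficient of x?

Multiply in ℤ_2[x]: (x^4 + x^2 + x + 1)·(x) = x^5 + x^3 + x^2 + x.
Reduce using x^5 ≡ x^4 + x^2 + x + 1 (mod x^5 + x^4 + x^2 + x + 1).
Reduced: x^4 + x^3 + 1.

0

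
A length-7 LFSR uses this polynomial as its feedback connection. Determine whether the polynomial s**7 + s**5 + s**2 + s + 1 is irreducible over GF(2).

Yes

Write f(s) = s**7 + s**5 + s**2 + s + 1.
Check for roots in GF(2): f(0) = 1; f(1) = 1.
No roots, so no linear factors.
Monic irreducibles of degree 2 over GF(2): s**2 + s + 1.
None of them divide f (all give nonzero remainder).
Monic irreducibles of degree 3 over GF(2): s**3 + s + 1, s**3 + s**2 + 1.
None of them divide f (all give nonzero remainder).
No irreducible factor of degree ≤ 3 exists, so f is irreducible over GF(2).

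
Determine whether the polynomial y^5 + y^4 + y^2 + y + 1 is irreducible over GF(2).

Write h(y) = y^5 + y^4 + y^2 + y + 1.
Check for roots in GF(2): h(0) = 1; h(1) = 1.
No roots, so no linear factors.
Monic irreducibles of degree 2 over GF(2): y^2 + y + 1.
None of them divide h (all give nonzero remainder).
No irreducible factor of degree ≤ 2 exists, so h is irreducible over GF(2).

Yes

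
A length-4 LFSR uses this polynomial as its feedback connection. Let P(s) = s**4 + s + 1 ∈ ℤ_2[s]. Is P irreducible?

Yes

Check for roots in ℤ_2: P(0) = 1; P(1) = 1.
No roots, so no linear factors.
Monic irreducibles of degree 2 over GF(2): s**2 + s + 1.
None of them divide P (all give nonzero remainder).
No irreducible factor of degree ≤ 2 exists, so P is irreducible over GF(2).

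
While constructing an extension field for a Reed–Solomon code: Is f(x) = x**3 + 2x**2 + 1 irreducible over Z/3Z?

Check for roots in Z/3Z: f(0) = 1; f(1) = 1; f(2) = 2.
No roots. A degree-3 polynomial over a field with no linear factor is irreducible.

Yes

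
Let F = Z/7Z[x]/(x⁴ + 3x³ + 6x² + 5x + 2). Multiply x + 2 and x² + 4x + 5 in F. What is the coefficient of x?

Multiply in Z/7Z[x]: (x + 2)·(x² + 4x + 5) = x³ + 6x² + 6x + 3.
Reduced: x³ + 6x² + 6x + 3.

6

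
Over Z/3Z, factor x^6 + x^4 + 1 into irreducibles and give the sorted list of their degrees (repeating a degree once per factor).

1, 1, 4

Write f(x) = x^6 + x^4 + 1.
Roots in Z/3Z: f(0) = 1; f(1) = 0 → root; f(2) = 0 → root.
Linear factors from roots: (x + 2), (x + 1).
Complete factorization: f(x) = (x + 1)·(x + 2)·(x^4 + 2x^2 + 2).
Factor degrees with multiplicity: 1 + 1 + 4 = 6.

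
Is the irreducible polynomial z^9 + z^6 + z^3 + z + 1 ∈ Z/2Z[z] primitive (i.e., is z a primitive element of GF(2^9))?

Write f(z) = z^9 + z^6 + z^3 + z + 1.
|GF(2^9)^×| = 2^9 − 1 = 511. Prime factorization: 511 = 7·73.
f is primitive ⇔ z has order 511 in GF(2)[z]/(f), i.e. z^(511/q) ≠ 1 for each prime q | 511.
z^(73) mod f = 1
z^(7) mod f = z^7.
Since z^(73) = 1, the order of z divides 73 < 511; not primitive.

No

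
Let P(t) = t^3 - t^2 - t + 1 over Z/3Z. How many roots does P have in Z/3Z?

2

Evaluate at each of the 3 elements of Z/3Z:
P(0) = 1; P(1) = 0 → root; P(2) = 0 → root.
Roots: {1, 2}.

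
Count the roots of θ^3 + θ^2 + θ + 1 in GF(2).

Write h(θ) = θ^3 + θ^2 + θ + 1.
Evaluate at each of the 2 elements of GF(2):
h(0) = 1; h(1) = 0 → root.
Roots: {1}.

1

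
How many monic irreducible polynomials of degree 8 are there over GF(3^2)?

The number of monic irreducibles of degree 8 over GF(9) is (1/8)·Σ_{d∣8} μ(8/d) 9^d.
Divisors of 8: 1, 2, 4, 8; μ(8/d) for each: 0, 0, -1, 1.
Σ = − 9^4 + 9^8 = 43040160.
N = 43040160/8 = 5380020.

5380020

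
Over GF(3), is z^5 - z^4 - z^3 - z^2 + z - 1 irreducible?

Yes

Write f(z) = z^5 - z^4 - z^3 - z^2 + z - 1.
Check for roots in GF(3): f(0) = 2; f(1) = 1; f(2) = 2.
No roots, so no linear factors.
Monic irreducibles of degree 2 over GF(3): z^2 + 1, z^2 + z - 1, z^2 - z - 1.
None of them divide f (all give nonzero remainder).
No irreducible factor of degree ≤ 2 exists, so f is irreducible over GF(3).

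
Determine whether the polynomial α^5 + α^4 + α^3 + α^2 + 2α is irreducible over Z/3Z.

Write P(α) = α^5 + α^4 + α^3 + α^2 + 2α.
Check for roots in Z/3Z: P(0) = 0 → root; P(1) = 0 → root; P(2) = 1.
P(0) = 0, so (α) divides P(α); P is reducible.

No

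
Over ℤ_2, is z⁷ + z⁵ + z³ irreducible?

No

Write h(z) = z⁷ + z⁵ + z³.
Check for roots in ℤ_2: h(0) = 0 → root; h(1) = 1.
h(0) = 0, so (z) divides h(z); h is reducible.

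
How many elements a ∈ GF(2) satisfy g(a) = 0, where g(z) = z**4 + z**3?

2

Evaluate at each of the 2 elements of GF(2):
g(0) = 0 → root; g(1) = 0 → root.
Roots: {0, 1}.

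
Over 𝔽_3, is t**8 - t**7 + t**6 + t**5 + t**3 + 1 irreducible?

Yes

Write m(t) = t**8 - t**7 + t**6 + t**5 + t**3 + 1.
Check for roots in 𝔽_3: m(0) = 1; m(1) = 1; m(2) = 2.
No roots, so no linear factors.
Monic irreducibles of degree 2 over GF(3): t**2 + 1, t**2 + t - 1, t**2 - t - 1.
None of them divide m (all give nonzero remainder).
Degree-3 irreducible divisors: test the 8 monic irreducibles of degree 3 over GF(3).
None of them divide m (all give nonzero remainder).
Degree-4 irreducible divisors: test the 18 monic irreducibles of degree 4 over GF(3).
None of them divide m (all give nonzero remainder).
No irreducible factor of degree ≤ 4 exists, so m is irreducible over GF(3).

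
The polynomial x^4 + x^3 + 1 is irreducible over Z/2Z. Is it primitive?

Yes

Write f(x) = x^4 + x^3 + 1.
|GF(2^4)^×| = 2^4 − 1 = 15. Prime factorization: 15 = 3·5.
f is primitive ⇔ x has order 15 in GF(2)[x]/(f), i.e. x^(15/q) ≠ 1 for each prime q | 15.
x^(5) mod f = x^3 + x + 1.
x^(3) mod f = x^3.
None equal 1, so x has full order 15; f is primitive.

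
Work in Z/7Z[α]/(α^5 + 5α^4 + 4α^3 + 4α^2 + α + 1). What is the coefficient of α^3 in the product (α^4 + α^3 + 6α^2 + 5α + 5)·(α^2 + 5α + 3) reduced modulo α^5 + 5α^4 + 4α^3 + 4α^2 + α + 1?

2

Multiply in Z/7Z[α]: (α^4 + α^3 + 6α^2 + 5α + 5)·(α^2 + 5α + 3) = α^6 + 6α^5 + 3α^3 + 6α^2 + 5α + 1.
Reduce using α^5 ≡ 2α^4 + 3α^3 + 3α^2 + 6α + 6 (mod α^5 + 5α^4 + 4α^3 + 4α^2 + α + 1).
Reduced: 5α^4 + 2α^3 + α^2 + 3α.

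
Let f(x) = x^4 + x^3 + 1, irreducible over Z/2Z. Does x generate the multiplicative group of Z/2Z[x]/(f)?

Yes

|GF(2^4)^×| = 2^4 − 1 = 15. Prime factorization: 15 = 3·5.
f is primitive ⇔ x has order 15 in GF(2)[x]/(f), i.e. x^(15/q) ≠ 1 for each prime q | 15.
x^(5) mod f = x^3 + x + 1.
x^(3) mod f = x^3.
None equal 1, so x has full order 15; f is primitive.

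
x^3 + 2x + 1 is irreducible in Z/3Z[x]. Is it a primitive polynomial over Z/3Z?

Write f(x) = x^3 + 2x + 1.
|GF(3^3)^×| = 3^3 − 1 = 26. Prime factorization: 26 = 2·13.
f is primitive ⇔ x has order 26 in GF(3)[x]/(f), i.e. x^(26/q) ≠ 1 for each prime q | 26.
x^(13) mod f = 2.
x^(2) mod f = x^2.
None equal 1, so x has full order 26; f is primitive.

Yes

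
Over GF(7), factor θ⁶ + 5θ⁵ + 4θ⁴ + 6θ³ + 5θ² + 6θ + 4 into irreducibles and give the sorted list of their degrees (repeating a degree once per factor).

Write f(θ) = θ⁶ + 5θ⁵ + 4θ⁴ + 6θ³ + 5θ² + 6θ + 4.
Complete factorization: f(θ) = (θ⁶ + 5θ⁵ + 4θ⁴ + 6θ³ + 5θ² + 6θ + 4).
Factor degrees with multiplicity: 6 = 6.

6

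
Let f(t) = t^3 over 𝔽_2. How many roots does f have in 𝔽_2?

1

Evaluate at each of the 2 elements of 𝔽_2:
f(0) = 0 → root; f(1) = 1.
Roots: {0}.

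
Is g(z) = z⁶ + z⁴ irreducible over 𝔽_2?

No

Check for roots in 𝔽_2: g(0) = 0 → root; g(1) = 0 → root.
g(0) = 0, so (z) divides g(z); g is reducible.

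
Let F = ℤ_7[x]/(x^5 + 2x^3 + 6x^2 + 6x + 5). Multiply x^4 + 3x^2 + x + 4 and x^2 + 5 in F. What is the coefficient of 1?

6

Multiply in ℤ_7[x]: (x^4 + 3x^2 + x + 4)·(x^2 + 5) = x^6 + x^4 + x^3 + 5x^2 + 5x + 6.
Reduce using x^5 ≡ 5x^3 + x^2 + x + 2 (mod x^5 + 2x^3 + 6x^2 + 6x + 5).
Reduced: 6x^4 + 2x^3 + 6x^2 + 6.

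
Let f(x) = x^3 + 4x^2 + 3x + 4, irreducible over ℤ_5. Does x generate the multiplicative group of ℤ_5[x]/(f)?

|GF(5^3)^×| = 5^3 − 1 = 124. Prime factorization: 124 = 2^2·31.
f is primitive ⇔ x has order 124 in GF(5)[x]/(f), i.e. x^(124/q) ≠ 1 for each prime q | 124.
x^(62) mod f = 1
x^(4) mod f = 3x^2 + 3x + 1.
Since x^(62) = 1, the order of x divides 62 < 124; not primitive.

No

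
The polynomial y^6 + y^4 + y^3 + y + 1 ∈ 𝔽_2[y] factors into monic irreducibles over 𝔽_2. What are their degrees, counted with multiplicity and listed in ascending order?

6

Write g(y) = y^6 + y^4 + y^3 + y + 1.
Roots in 𝔽_2: g(0) = 1; g(1) = 1.
Complete factorization: g(y) = (y^6 + y^4 + y^3 + y + 1).
Factor degrees with multiplicity: 6 = 6.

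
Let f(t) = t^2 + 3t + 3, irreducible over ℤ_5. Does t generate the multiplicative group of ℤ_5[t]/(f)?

|GF(5^2)^×| = 5^2 − 1 = 24. Prime factorization: 24 = 2^3·3.
f is primitive ⇔ t has order 24 in GF(5)[t]/(f), i.e. t^(24/q) ≠ 1 for each prime q | 24.
t^(12) mod f = 4.
t^(8) mod f = t + 1.
None equal 1, so t has full order 24; f is primitive.

Yes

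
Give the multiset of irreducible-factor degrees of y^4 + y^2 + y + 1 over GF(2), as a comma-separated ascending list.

Write g(y) = y^4 + y^2 + y + 1.
Roots in GF(2): g(0) = 1; g(1) = 0 → root.
Linear factors from roots: (y + 1).
Complete factorization: g(y) = (y + 1)·(y^3 + y^2 + 1).
Factor degrees with multiplicity: 1 + 3 = 4.

1, 3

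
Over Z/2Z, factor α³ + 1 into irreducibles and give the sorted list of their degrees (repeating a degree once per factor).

1, 2

Write h(α) = α³ + 1.
Roots in Z/2Z: h(0) = 1; h(1) = 0 → root.
Linear factors from roots: (α + 1).
Complete factorization: h(α) = (α + 1)·(α² + α + 1).
Factor degrees with multiplicity: 1 + 2 = 3.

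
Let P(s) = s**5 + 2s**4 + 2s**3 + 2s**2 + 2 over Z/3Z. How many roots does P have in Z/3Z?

Evaluate at each of the 3 elements of Z/3Z:
P(0) = 2; P(1) = 0 → root; P(2) = 0 → root.
Roots: {1, 2}.

2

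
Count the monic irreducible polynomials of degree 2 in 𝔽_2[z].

1

Gauss's count: N_{2}(2) = (1/2) Σ_{d|2} μ(2/d)·2^d.
Divisors of 2: 1, 2; μ(2/d) for each: -1, 1.
Σ = − 2^1 + 2^2 = 2.
N = 2/2 = 1.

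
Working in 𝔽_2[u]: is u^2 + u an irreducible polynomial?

Write h(u) = u^2 + u.
Check for roots in 𝔽_2: h(0) = 0 → root; h(1) = 0 → root.
h(0) = 0, so (u) divides h(u); h is reducible.

No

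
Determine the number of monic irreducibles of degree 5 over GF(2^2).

x^(4^5) − x is the product of all monic irreducibles of degree dividing 5; Möbius inversion gives N = (1/5) Σ μ(5/d)·4^d.
Divisors of 5: 1, 5; μ(5/d) for each: -1, 1.
Σ = − 4^1 + 4^5 = 1020.
N = 1020/5 = 204.

204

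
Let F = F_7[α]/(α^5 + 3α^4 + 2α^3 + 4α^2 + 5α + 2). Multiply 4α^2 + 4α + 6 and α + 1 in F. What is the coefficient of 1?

Multiply in F_7[α]: (4α^2 + 4α + 6)·(α + 1) = 4α^3 + α^2 + 3α + 6.
Reduced: 4α^3 + α^2 + 3α + 6.

6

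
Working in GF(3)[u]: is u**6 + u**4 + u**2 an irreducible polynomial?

No

Write h(u) = u**6 + u**4 + u**2.
Check for roots in GF(3): h(0) = 0 → root; h(1) = 0 → root; h(2) = 0 → root.
h(0) = 0, so (u) divides h(u); h is reducible.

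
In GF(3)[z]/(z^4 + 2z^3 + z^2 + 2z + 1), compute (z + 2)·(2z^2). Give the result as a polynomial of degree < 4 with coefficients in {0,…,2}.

Multiply in GF(3)[z]: (z + 2)·(2z^2) = 2z^3 + z^2.
Reduced: 2z^3 + z^2.

2z^3 + z^2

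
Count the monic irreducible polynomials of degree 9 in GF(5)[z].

x^(5^9) − x is the product of all monic irreducibles of degree dividing 9; Möbius inversion gives N = (1/9) Σ μ(9/d)·5^d.
Divisors of 9: 1, 3, 9; μ(9/d) for each: 0, -1, 1.
Σ = − 5^3 + 5^9 = 1953000.
N = 1953000/9 = 217000.

217000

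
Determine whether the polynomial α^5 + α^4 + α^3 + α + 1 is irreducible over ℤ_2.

Yes

Write P(α) = α^5 + α^4 + α^3 + α + 1.
Check for roots in ℤ_2: P(0) = 1; P(1) = 1.
No roots, so no linear factors.
Monic irreducibles of degree 2 over GF(2): α^2 + α + 1.
None of them divide P (all give nonzero remainder).
No irreducible factor of degree ≤ 2 exists, so P is irreducible over GF(2).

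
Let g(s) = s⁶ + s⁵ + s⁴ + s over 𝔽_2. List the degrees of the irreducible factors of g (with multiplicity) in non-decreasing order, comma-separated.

Roots in 𝔽_2: g(0) = 0 → root; g(1) = 0 → root.
Linear factors from roots: (s), (s + 1).
Complete factorization: g(s) = (s)·(s + 1)^2·(s³ + s² + 1).
Factor degrees with multiplicity: 1 + 1 + 1 + 3 = 6.

1, 1, 1, 3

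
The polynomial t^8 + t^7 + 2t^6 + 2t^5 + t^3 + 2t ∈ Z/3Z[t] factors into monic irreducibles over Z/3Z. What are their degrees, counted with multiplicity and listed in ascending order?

Write g(t) = t^8 + t^7 + 2t^6 + 2t^5 + t^3 + 2t.
Roots in Z/3Z: g(0) = 0 → root; g(1) = 0 → root; g(2) = 0 → root.
Linear factors from roots: (t), (t + 2), (t + 1).
Complete factorization: g(t) = (t)·(t + 1)·(t + 2)^3·(t^3 + 2t + 1).
Factor degrees with multiplicity: 1 + 1 + 1 + 1 + 1 + 3 = 8.

1, 1, 1, 1, 1, 3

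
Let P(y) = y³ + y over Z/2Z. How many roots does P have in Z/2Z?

Evaluate at each of the 2 elements of Z/2Z:
P(0) = 0 → root; P(1) = 0 → root.
Roots: {0, 1}.

2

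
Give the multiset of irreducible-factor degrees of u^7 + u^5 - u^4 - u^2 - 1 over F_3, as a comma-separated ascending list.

Write h(u) = u^7 + u^5 - u^4 - u^2 - 1.
Roots in F_3: h(0) = 2; h(1) = 2; h(2) = 1.
Complete factorization: h(u) = (u^7 + u^5 - u^4 - u^2 - 1).
Factor degrees with multiplicity: 7 = 7.

7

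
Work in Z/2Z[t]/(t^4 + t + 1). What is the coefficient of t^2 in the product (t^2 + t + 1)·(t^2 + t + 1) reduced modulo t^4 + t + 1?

Multiply in Z/2Z[t]: (t^2 + t + 1)·(t^2 + t + 1) = t^4 + t^2 + 1.
Reduce using t^4 ≡ t + 1 (mod t^4 + t + 1).
Reduced: t^2 + t.

1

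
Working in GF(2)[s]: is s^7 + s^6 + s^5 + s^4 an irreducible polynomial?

No

Write f(s) = s^7 + s^6 + s^5 + s^4.
Check for roots in GF(2): f(0) = 0 → root; f(1) = 0 → root.
f(0) = 0, so (s) divides f(s); f is reducible.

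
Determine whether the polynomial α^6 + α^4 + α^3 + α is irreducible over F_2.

No

Write g(α) = α^6 + α^4 + α^3 + α.
Check for roots in F_2: g(0) = 0 → root; g(1) = 0 → root.
g(0) = 0, so (α) divides g(α); g is reducible.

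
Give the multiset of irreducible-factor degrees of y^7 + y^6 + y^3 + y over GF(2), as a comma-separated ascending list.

1, 1, 2, 3

Write g(y) = y^7 + y^6 + y^3 + y.
Roots in GF(2): g(0) = 0 → root; g(1) = 0 → root.
Linear factors from roots: (y), (y + 1).
Complete factorization: g(y) = (y)·(y + 1)·(y^2 + y + 1)·(y^3 + y^2 + 1).
Factor degrees with multiplicity: 1 + 1 + 2 + 3 = 7.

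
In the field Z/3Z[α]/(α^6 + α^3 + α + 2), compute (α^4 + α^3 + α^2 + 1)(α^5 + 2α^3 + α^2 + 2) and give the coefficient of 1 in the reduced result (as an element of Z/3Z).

1

Multiply in Z/3Z[α]: (α^4 + α^3 + α^2 + 1)·(α^5 + 2α^3 + α^2 + 2) = α^9 + α^8 + α^5 + α^3 + 2.
Reduce using α^6 ≡ 2α^3 + 2α + 1 (mod α^6 + α^3 + α + 2).
Reduced: 2α^4 + 2α^3 + α^2 + α + 1.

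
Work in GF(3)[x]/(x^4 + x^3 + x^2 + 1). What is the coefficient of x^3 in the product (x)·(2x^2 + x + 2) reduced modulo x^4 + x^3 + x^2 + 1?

2

Multiply in GF(3)[x]: (x)·(2x^2 + x + 2) = 2x^3 + x^2 + 2x.
Reduced: 2x^3 + x^2 + 2x.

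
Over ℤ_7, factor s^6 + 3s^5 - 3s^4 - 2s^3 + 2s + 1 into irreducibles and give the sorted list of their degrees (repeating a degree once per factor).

2, 4

Write g(s) = s^6 + 3s^5 - 3s^4 - 2s^3 + 2s + 1.
Complete factorization: g(s) = (s^2 + s - 1)·(s^4 + 2s^3 + 3s^2 - 3s - 1).
Factor degrees with multiplicity: 2 + 4 = 6.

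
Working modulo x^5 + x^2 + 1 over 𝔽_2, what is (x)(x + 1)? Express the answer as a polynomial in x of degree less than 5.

Multiply in 𝔽_2[x]: (x)·(x + 1) = x^2 + x.
Reduced: x^2 + x.

x^2 + x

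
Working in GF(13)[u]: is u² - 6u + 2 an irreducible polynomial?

Write h(u) = u² - 6u + 2.
Check each element of GF(13) for a root: h(0)=2, h(1)=10, h(2)=7, h(3)=6, h(4)=7, h(5)=10, h(6)=2, h(7)=9, h(8)=5, h(9)=3, h(10)=3, h(11)=5, h(12)=9.
No roots. A degree-2 polynomial over a field with no linear factor is irreducible.

Yes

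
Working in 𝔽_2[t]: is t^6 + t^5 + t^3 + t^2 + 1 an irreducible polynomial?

Yes

Write m(t) = t^6 + t^5 + t^3 + t^2 + 1.
Check for roots in 𝔽_2: m(0) = 1; m(1) = 1.
No roots, so no linear factors.
Monic irreducibles of degree 2 over GF(2): t^2 + t + 1.
None of them divide m (all give nonzero remainder).
Monic irreducibles of degree 3 over GF(2): t^3 + t + 1, t^3 + t^2 + 1.
None of them divide m (all give nonzero remainder).
No irreducible factor of degree ≤ 3 exists, so m is irreducible over GF(2).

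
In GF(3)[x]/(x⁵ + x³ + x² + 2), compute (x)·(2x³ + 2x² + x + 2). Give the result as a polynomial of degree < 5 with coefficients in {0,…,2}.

Multiply in GF(3)[x]: (x)·(2x³ + 2x² + x + 2) = 2x⁴ + 2x³ + x² + 2x.
Reduced: 2x⁴ + 2x³ + x² + 2x.

2x^4 + 2x^3 + x^2 + 2x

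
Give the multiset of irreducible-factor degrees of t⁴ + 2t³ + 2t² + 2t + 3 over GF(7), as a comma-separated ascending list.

1, 1, 1, 1

Write h(t) = t⁴ + 2t³ + 2t² + 2t + 3.
Linear factors from roots: (t + 3), (t + 2).
Complete factorization: h(t) = (t + 3)·(t + 2)^3.
Factor degrees with multiplicity: 1 + 1 + 1 + 1 = 4.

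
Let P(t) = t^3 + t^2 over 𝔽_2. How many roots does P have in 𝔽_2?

2

Evaluate at each of the 2 elements of 𝔽_2:
P(0) = 0 → root; P(1) = 0 → root.
Roots: {0, 1}.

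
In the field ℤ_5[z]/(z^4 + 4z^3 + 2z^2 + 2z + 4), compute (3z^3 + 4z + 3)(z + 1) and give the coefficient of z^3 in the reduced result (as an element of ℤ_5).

Multiply in ℤ_5[z]: (3z^3 + 4z + 3)·(z + 1) = 3z^4 + 3z^3 + 4z^2 + 2z + 3.
Reduce using z^4 ≡ z^3 + 3z^2 + 3z + 1 (mod z^4 + 4z^3 + 2z^2 + 2z + 4).
Reduced: z^3 + 3z^2 + z + 1.

1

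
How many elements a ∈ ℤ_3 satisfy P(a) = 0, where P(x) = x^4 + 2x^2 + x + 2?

1

Evaluate at each of the 3 elements of ℤ_3:
P(0) = 2; P(1) = 0 → root; P(2) = 1.
Roots: {1}.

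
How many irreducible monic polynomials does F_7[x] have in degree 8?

720300

Gauss's count: N_{7}(8) = (1/8) Σ_{d|8} μ(8/d)·7^d.
Divisors of 8: 1, 2, 4, 8; μ(8/d) for each: 0, 0, -1, 1.
Σ = − 7^4 + 7^8 = 5762400.
N = 5762400/8 = 720300.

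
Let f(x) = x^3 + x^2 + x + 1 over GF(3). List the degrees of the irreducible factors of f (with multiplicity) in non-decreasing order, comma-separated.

Roots in GF(3): f(0) = 1; f(1) = 1; f(2) = 0 → root.
Linear factors from roots: (x + 1).
Complete factorization: f(x) = (x + 1)·(x^2 + 1).
Factor degrees with multiplicity: 1 + 2 = 3.

1, 2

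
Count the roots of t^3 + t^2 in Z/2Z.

Write h(t) = t^3 + t^2.
Evaluate at each of the 2 elements of Z/2Z:
h(0) = 0 → root; h(1) = 0 → root.
Roots: {0, 1}.

2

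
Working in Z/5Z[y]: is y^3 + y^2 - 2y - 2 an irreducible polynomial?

No

Write f(y) = y^3 + y^2 - 2y - 2.
Check for roots in Z/5Z: f(0) = 3; f(1) = 3; f(2) = 1; f(3) = 3; f(4) = 0 → root.
f(4) = 0, so (y − 4) divides f(y); f is reducible.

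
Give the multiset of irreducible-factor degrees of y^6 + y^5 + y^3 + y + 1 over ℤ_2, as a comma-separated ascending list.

Write f(y) = y^6 + y^5 + y^3 + y + 1.
Roots in ℤ_2: f(0) = 1; f(1) = 1.
Complete factorization: f(y) = (y^2 + y + 1)^3.
Factor degrees with multiplicity: 2 + 2 + 2 = 6.

2, 2, 2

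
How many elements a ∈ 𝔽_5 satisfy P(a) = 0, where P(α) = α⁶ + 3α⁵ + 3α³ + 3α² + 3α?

3

Evaluate at each of the 5 elements of 𝔽_5:
P(0) = 0 → root; P(1) = 3; P(2) = 2; P(3) = 0 → root; P(4) = 0 → root.
Roots: {0, 3, 4}.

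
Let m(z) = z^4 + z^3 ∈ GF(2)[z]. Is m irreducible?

Check for roots in GF(2): m(0) = 0 → root; m(1) = 0 → root.
m(0) = 0, so (z) divides m(z); m is reducible.

No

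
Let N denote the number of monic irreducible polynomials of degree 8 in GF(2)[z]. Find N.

By the necklace-counting formula, N_2(8) = (1/8) Σ_{d|8} μ(8/d)·2^d.
Divisors of 8: 1, 2, 4, 8; μ(8/d) for each: 0, 0, -1, 1.
Σ = − 2^4 + 2^8 = 240.
N = 240/8 = 30.

30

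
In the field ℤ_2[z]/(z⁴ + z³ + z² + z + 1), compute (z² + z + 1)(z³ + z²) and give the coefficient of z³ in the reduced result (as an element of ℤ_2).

0

Multiply in ℤ_2[z]: (z² + z + 1)·(z³ + z²) = z⁵ + z².
Reduce using z⁴ ≡ z³ + z² + z + 1 (mod z⁴ + z³ + z² + z + 1).
Reduced: z² + 1.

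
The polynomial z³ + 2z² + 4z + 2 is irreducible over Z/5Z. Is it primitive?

Write f(z) = z³ + 2z² + 4z + 2.
|GF(5^3)^×| = 5^3 − 1 = 124. Prime factorization: 124 = 2^2·31.
f is primitive ⇔ z has order 124 in GF(5)[z]/(f), i.e. z^(124/q) ≠ 1 for each prime q | 124.
z^(62) mod f = 4.
z^(4) mod f = z + 4.
None equal 1, so z has full order 124; f is primitive.

Yes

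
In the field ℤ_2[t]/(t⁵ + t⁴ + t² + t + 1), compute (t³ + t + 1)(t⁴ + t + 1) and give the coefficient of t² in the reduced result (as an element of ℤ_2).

Multiply in ℤ_2[t]: (t³ + t + 1)·(t⁴ + t + 1) = t⁷ + t⁵ + t³ + t² + 1.
Reduce using t⁵ ≡ t⁴ + t² + t + 1 (mod t⁵ + t⁴ + t² + t + 1).
Reduced: t⁴ + t³ + t² + t + 1.

1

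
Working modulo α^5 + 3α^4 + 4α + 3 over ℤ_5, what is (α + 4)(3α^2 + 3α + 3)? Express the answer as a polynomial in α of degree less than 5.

3α^3 + 2

Multiply in ℤ_5[α]: (α + 4)·(3α^2 + 3α + 3) = 3α^3 + 2.
Reduced: 3α^3 + 2.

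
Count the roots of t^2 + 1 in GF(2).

Write f(t) = t^2 + 1.
Evaluate at each of the 2 elements of GF(2):
f(0) = 1; f(1) = 0 → root.
Roots: {1}.

1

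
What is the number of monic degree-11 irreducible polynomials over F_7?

By the necklace-counting formula, N_7(11) = (1/11) Σ_{d|11} μ(11/d)·7^d.
Divisors of 11: 1, 11; μ(11/d) for each: -1, 1.
Σ = − 7^1 + 7^11 = 1977326736.
N = 1977326736/11 = 179756976.

179756976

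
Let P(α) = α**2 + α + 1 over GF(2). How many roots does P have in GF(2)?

0

Evaluate at each of the 2 elements of GF(2):
P(0) = 1; P(1) = 1.
No element is a root.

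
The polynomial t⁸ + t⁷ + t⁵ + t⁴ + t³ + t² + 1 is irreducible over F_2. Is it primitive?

Write f(t) = t⁸ + t⁷ + t⁵ + t⁴ + t³ + t² + 1.
|GF(2^8)^×| = 2^8 − 1 = 255. Prime factorization: 255 = 3·5·17.
f is primitive ⇔ t has order 255 in GF(2)[t]/(f), i.e. t^(255/q) ≠ 1 for each prime q | 255.
t^(85) mod f = 1
t^(51) mod f = t⁷ + t⁶ + t² + 1.
t^(15) mod f = t⁷ + t⁴ + t².
Since t^(85) = 1, the order of t divides 85 < 255; not primitive.

No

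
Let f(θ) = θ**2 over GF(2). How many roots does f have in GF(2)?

Evaluate at each of the 2 elements of GF(2):
f(0) = 0 → root; f(1) = 1.
Roots: {0}.

1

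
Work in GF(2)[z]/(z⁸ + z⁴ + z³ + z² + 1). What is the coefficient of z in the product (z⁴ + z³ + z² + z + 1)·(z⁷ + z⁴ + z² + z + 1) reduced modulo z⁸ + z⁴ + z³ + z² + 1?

1

Multiply in GF(2)[z]: (z⁴ + z³ + z² + z + 1)·(z⁷ + z⁴ + z² + z + 1) = z¹¹ + z¹⁰ + z⁹ + z⁵ + z³ + z² + 1.
Reduce using z⁸ ≡ z⁴ + z³ + z² + 1 (mod z⁸ + z⁴ + z³ + z² + 1).
Reduced: z⁷ + z³ + z + 1.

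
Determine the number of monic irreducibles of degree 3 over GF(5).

40

The number of monic irreducibles of degree 3 over GF(5) is (1/3)·Σ_{d∣3} μ(3/d) 5^d.
Divisors of 3: 1, 3; μ(3/d) for each: -1, 1.
Σ = − 5^1 + 5^3 = 120.
N = 120/3 = 40.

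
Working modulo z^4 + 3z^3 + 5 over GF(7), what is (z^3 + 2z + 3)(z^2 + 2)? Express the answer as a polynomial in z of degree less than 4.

Multiply in GF(7)[z]: (z^3 + 2z + 3)·(z^2 + 2) = z^5 + 4z^3 + 3z^2 + 4z + 6.
Reduce using z^4 ≡ 4z^3 + 2 (mod z^4 + 3z^3 + 5).
Reduced: 6z^3 + 3z^2 + 6z.

6z^3 + 3z^2 + 6z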